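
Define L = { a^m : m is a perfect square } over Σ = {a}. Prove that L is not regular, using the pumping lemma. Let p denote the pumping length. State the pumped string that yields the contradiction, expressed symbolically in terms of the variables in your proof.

Toward a contradiction, assume L is regular with pumping length p.
Take w = a^{p²} ∈ L with |w| = p² ≥ p.
By the pumping lemma, w = xyz with |xy| ≤ p and y is nonempty.
Then y = a^k for some k with 1 ≤ k ≤ p.
Pump with i = 2: xy^2z = a^{p²+k}. Since 1 ≤ k ≤ p, p² < p²+k ≤ p²+p < (p+1)², so p²+k lies strictly between consecutive squares and is not a perfect square. So xy^2z ∉ L.
This contradicts the pumping lemma, so L is not regular.

a^{p²+k}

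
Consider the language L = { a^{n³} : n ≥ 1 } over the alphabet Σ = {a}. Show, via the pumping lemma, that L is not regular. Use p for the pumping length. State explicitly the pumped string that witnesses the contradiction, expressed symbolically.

a^{p³+k}

Toward a contradiction, assume L is regular with pumping length p.
Take w = a^{p³} ∈ L with |w| = p³ ≥ p.
By the pumping lemma, w = xyz with |xy| ≤ p and |y| ≥ 1.
Then y = a^k for some k with 1 ≤ k ≤ p.
Pump with i = 2: xy^2z = a^{p³+k}. Since 1 ≤ k ≤ p, p³ < p³+k ≤ p³+p < p³+3p²+3p+1 = (p+1)³, so p³+k is not a perfect cube. So xy^2z ∉ L.
This is a contradiction; hence L is not regular.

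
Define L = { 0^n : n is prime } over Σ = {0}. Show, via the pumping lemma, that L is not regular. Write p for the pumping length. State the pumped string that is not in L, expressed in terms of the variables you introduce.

Suppose for contradiction that L is regular, and let p be the pumping length.
Let q be a prime with q ≥ p+2 (infinitely many primes exist), and take w = 0^q ∈ L with |w| = q ≥ p.
By the pumping lemma, w = xyz with |xy| ≤ p and |y| > 0.
Then y = 0^k for some k with 1 ≤ k ≤ p.
Since 1 ≤ k ≤ p, |xz| = q-k. Pump with i = q+1: |xy^{q+1}z| = (q-k)+(q+1)k = q+qk = q(1+k), which is composite (both factors ≥ 2). So xy^{q+1}z = 0^{q(1+k)} ∉ L.
This is a contradiction; hence L is not regular.

0^{q(1+k)}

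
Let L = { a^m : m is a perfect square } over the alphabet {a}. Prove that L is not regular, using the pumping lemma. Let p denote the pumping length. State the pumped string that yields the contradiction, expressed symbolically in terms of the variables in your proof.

Assume L is regular. Let p be the pumping length given by the pumping lemma.
Take w = a^{p²} ∈ L with |w| = p² ≥ p.
The pumping lemma gives a decomposition w = xyz where |xy| ≤ p and |y| > 0.
Then y = a^k for some k with 1 ≤ k ≤ p.
Pump with i = 2: xy^2z = a^{p²+k}. Since 1 ≤ k ≤ p, p² < p²+k ≤ p²+p < (p+1)², so p²+k lies strictly between consecutive squares and is not a perfect square. So xy^2z ∉ L.
Contradiction. Therefore L is not regular.

a^{p²+k}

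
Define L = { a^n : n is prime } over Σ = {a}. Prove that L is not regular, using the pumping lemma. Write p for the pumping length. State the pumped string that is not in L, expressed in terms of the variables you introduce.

a^{q(1+k)}

Assume L is regular; let p be its pumping constant.
Let q be a prime with q ≥ p+2 (infinitely many primes exist), and take w = a^q ∈ L with |w| = q ≥ p.
Write w = xyz as guaranteed by the lemma, with |xy| ≤ p and |y| > 0.
Then y = a^k for some k with 1 ≤ k ≤ p.
Since 1 ≤ k ≤ p, |xz| = q-k. Pump with i = q+1: |xy^{q+1}z| = (q-k)+(q+1)k = q+qk = q(1+k), which is composite (both factors ≥ 2). So xy^{q+1}z = a^{q(1+k)} ∉ L.
This contradicts the pumping lemma, so L is not regular.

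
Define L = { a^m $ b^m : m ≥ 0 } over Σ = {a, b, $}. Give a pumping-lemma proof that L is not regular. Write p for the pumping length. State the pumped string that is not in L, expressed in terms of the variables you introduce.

a^{p+k} $ b^p

Assume L is regular; let p be its pumping constant.
Take w = a^p $ b^p ∈ L with |w| = 2p+1 ≥ p.
By the pumping lemma, w = xyz with |xy| ≤ p and |y| > 0.
Because |xy| ≤ p and w begins with p copies of a, we have y = a^k with 1 ≤ k ≤ p.
Pump with i = 2: xy^2z = a^{p+k} $ b^p, which would require p+k = p. But k ≥ 1, so xy^2z ∉ L.
Contradiction. Therefore L is not regular.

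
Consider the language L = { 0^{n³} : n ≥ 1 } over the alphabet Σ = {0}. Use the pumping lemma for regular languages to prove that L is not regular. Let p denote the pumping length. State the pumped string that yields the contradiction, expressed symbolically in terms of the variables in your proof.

0^{p³+k}

Assume L is regular; let p be its pumping constant.
Take w = 0^{p³} ∈ L with |w| = p³ ≥ p.
By the pumping lemma, w = xyz with |xy| ≤ p and y is nonempty.
Then y = 0^k for some k with 1 ≤ k ≤ p.
Pump with i = 2: xy^2z = 0^{p³+k}. Since 1 ≤ k ≤ p, p³ < p³+k ≤ p³+p < p³+3p²+3p+1 = (p+1)³, so p³+k is not a perfect cube. So xy^2z ∉ L.
This is a contradiction; hence L is not regular.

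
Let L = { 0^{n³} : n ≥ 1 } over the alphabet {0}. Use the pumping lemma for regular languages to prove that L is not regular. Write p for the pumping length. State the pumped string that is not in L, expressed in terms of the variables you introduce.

Toward a contradiction, assume L is regular with pumping length p.
Take w = 0^{p³} ∈ L with |w| = p³ ≥ p.
Write w = xyz as guaranteed by the lemma, with |xy| ≤ p and |y| > 0.
Then y = 0^k for some k with 1 ≤ k ≤ p.
Pump with i = 2: xy^2z = 0^{p³+k}. Since 1 ≤ k ≤ p, p³ < p³+k ≤ p³+p < p³+3p²+3p+1 = (p+1)³, so p³+k is not a perfect cube. So xy^2z ∉ L.
Contradiction. Therefore L is not regular.

0^{p³+k}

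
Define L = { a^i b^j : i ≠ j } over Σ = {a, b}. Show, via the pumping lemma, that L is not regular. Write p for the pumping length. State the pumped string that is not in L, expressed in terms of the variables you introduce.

Toward a contradiction, assume L is regular with pumping length p.
Choose w = a^p b^{p+p!}. Since p ≠ p+p!, w ∈ L; and |w| ≥ p.
By the pumping lemma, w = xyz with |xy| ≤ p and y is nonempty.
Because |xy| ≤ p and w begins with p copies of a, we have y = a^k with 1 ≤ k ≤ p.
Since 1 ≤ k ≤ p, k divides p!; set t = 1 + p!/k. Then xy^t z has p + (p!/k)·k = p + p! copies of a. Now the a-count equals the b-count, so i ≠ j fails. So xy^t z = a^{p+p!} b^{p+p!} ∉ L.
This contradicts the pumping lemma, so L is not regular.

a^{p+p!} b^{p+p!}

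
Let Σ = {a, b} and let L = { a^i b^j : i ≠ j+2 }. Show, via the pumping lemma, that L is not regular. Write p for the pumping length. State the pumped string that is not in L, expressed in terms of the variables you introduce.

Suppose for contradiction that L is regular, and let p be the pumping length.
Choose w = a^p b^{p+p!-2}. Since p ≠ (p+p!-2)+2 = p+p!, w ∈ L; and |w| ≥ p.
Write w = xyz as guaranteed by the lemma, with |xy| ≤ p and |y| ≥ 1.
The first p characters of w are a's, so xy (and hence y) consists only of a's. Write y = a^k, 1 ≤ k ≤ p.
Since 1 ≤ k ≤ p, k divides p!; set t = 1 + p!/k. Then xy^t z has p + (p!/k)·k = p + p! copies of a. Now the a-count is p+p! and (b-count)+2 = (p+p!-2)+2 = p+p!, so i ≠ j+2 fails. So xy^t z = a^{p+p!} b^{p+p!-2} ∉ L.
This is a contradiction; hence L is not regular.

a^{p+p!} b^{p+p!-2}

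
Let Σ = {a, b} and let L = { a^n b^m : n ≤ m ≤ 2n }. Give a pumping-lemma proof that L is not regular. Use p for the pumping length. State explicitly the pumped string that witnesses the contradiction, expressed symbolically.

Assume L is regular; let p be its pumping constant.
Take w = a^p b^p ∈ L (since p ≤ p ≤ 2p), with |w| = 2p ≥ p.
By the pumping lemma, w = xyz with |xy| ≤ p and |y| ≥ 1.
Since the first p symbols of w are all a's and |xy| ≤ p, y lies entirely in the leading a-block: y = a^k for some k with 1 ≤ k ≤ p.
Pump with i = 2: xy^2z = a^{p+k} b^p. Now n = p+k > p = m, so the condition n ≤ m fails. Thus xy^2z ∉ L.
This contradicts the pumping lemma, so L is not regular.

a^{p+k} b^p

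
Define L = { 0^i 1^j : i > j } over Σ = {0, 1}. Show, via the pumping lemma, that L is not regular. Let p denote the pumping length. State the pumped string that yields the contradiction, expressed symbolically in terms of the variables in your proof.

Suppose for contradiction that L is regular, and let p be the pumping length.
Choose w = 0^{p+1} 1^p ∈ L, with |w| = 2p+1 ≥ p.
The pumping lemma gives a decomposition w = xyz where |xy| ≤ p and y is nonempty.
Because |xy| ≤ p and w begins with p copies of 0, we have y = 0^k with 1 ≤ k ≤ p.
Consider xy^0z = xz = 0^{p+1-k} 1^p. Since k ≥ 1, the 0-count p+1-k is at most p, so i > j fails; thus xz ∉ L.
This contradicts the pumping lemma, so L is not regular.

0^{p+1-k} 1^p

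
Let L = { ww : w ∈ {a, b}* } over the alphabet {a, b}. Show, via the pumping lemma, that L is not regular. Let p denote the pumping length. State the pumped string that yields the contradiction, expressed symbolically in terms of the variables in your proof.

a^{p+k} b^p a^p b^p

Toward a contradiction, assume L is regular with pumping length p.
Take w = a^p b^p a^p b^p = uu where u = a^pb^p; then w ∈ L and |w| = 4p ≥ p.
By the pumping lemma, w = xyz with |xy| ≤ p and |y| ≥ 1.
Since the first p symbols of w are all a's and |xy| ≤ p, y lies entirely in the leading a-block: y = a^k for some k with 1 ≤ k ≤ p.
Pump with i = 2: xy^2z = a^{p+k} b^p a^p b^p, of length 4p+k. Suppose this equals vv. The string starts with a and ends with b, so v does too; thus the boundary between the two copies of v is a b→a transition. There is exactly one such transition, at position 2p+k, so |v| = 2p+k and |vv| = 4p+2k ≠ 4p+k since k ≥ 1. So xy^2z ∉ L.
This is a contradiction; hence L is not regular.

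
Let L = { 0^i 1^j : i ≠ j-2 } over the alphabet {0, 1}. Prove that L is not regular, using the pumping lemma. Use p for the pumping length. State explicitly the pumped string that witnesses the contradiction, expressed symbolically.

0^{p+p!} 1^{p+p!+2}

Assume L is regular; let p be its pumping constant.
Choose w = 0^p 1^{p+p!+2}. Since p ≠ (p+p!+2)-2 = p+p!, w ∈ L; and |w| ≥ p.
By the pumping lemma, w = xyz with |xy| ≤ p and |y| ≥ 1.
Because |xy| ≤ p and w begins with p copies of 0, we have y = 0^k with 1 ≤ k ≤ p.
Since 1 ≤ k ≤ p, k divides p!; set t = 1 + p!/k. Then xy^t z has p + (p!/k)·k = p + p! copies of 0. Now the 0-count is p+p! and (1-count)-2 = (p+p!+2)-2 = p+p!, so i ≠ j-2 fails. So xy^t z = 0^{p+p!} 1^{p+p!+2} ∉ L.
This is a contradiction; hence L is not regular.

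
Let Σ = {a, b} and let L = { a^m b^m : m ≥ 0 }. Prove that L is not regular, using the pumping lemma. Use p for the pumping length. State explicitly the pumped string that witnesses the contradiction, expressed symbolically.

a^{p+k} b^p

Suppose for contradiction that L is regular, and let p be the pumping length.
Let w = a^p b^p ∈ L; note |w| = 2p ≥ p.
Write w = xyz as guaranteed by the lemma, with |xy| ≤ p and |y| ≥ 1.
Since the first p symbols of w are all a's and |xy| ≤ p, y lies entirely in the leading a-block: y = a^k for some k with 1 ≤ k ≤ p.
Pump with i = 2: xy^2z = a^{p+k} b^p. For this to lie in L we would need p = p+k, which forces k = 0. But k ≥ 1, so xy^2z ∉ L.
This is a contradiction; hence L is not regular.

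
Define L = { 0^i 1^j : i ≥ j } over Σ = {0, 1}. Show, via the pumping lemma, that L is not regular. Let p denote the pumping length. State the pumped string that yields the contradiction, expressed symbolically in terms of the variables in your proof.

0^{p-k} 1^p

Toward a contradiction, assume L is regular with pumping length p.
Choose w = 0^p 1^p ∈ L, with |w| = 2p ≥ p.
By the pumping lemma, w = xyz with |xy| ≤ p and |y| ≥ 1.
Since the first p symbols of w are all 0's and |xy| ≤ p, y lies entirely in the leading 0-block: y = 0^k for some k with 1 ≤ k ≤ p.
Consider xy^0z = xz = 0^{p-k} 1^p. Since k ≥ 1, the 0-count p-k is less than p, so i ≥ j fails; thus xz ∉ L.
Contradiction. Therefore L is not regular.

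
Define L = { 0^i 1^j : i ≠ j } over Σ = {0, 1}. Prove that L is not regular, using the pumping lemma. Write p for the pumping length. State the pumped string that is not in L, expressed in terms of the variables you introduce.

Suppose for contradiction that L is regular, and let p be the pumping length.
Choose w = 0^p 1^{p+p!}. Since p ≠ p+p!, w ∈ L; and |w| ≥ p.
The pumping lemma gives a decomposition w = xyz where |xy| ≤ p and |y| ≥ 1.
Since the first p symbols of w are all 0's and |xy| ≤ p, y lies entirely in the leading 0-block: y = 0^k for some k with 1 ≤ k ≤ p.
Since 1 ≤ k ≤ p, k divides p!; set t = 1 + p!/k. Then xy^t z has p + (p!/k)·k = p + p! copies of 0. Now the 0-count equals the 1-count, so i ≠ j fails. So xy^t z = 0^{p+p!} 1^{p+p!} ∉ L.
Contradiction. Therefore L is not regular.

0^{p+p!} 1^{p+p!}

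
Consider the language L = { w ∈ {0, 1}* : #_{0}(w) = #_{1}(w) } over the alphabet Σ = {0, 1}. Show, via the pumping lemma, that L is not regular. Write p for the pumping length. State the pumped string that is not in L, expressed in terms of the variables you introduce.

0^{p+k} 1^p

Suppose for contradiction that L is regular, and let p be the pumping length.
Choose w = 0^p 1^p ∈ L with |w| = 2p ≥ p.
The pumping lemma gives a decomposition w = xyz where |xy| ≤ p and |y| ≥ 1.
Since the first p symbols of w are all 0's and |xy| ≤ p, y lies entirely in the leading 0-block: y = 0^k for some k with 1 ≤ k ≤ p.
Pump with i = 2: xy^2z = 0^{p+k} 1^p has p+k occurrences of 0 but only p of 1. Since k ≥ 1 the counts differ, so xy^2z ∉ L.
This is a contradiction; hence L is not regular.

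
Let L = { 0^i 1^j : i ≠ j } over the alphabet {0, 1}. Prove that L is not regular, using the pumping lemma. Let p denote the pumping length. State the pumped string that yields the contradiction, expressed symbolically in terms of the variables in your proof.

Assume L is regular. Let p be the pumping length given by the pumping lemma.
Choose w = 0^p 1^{p+p!}. Since p ≠ p+p!, w ∈ L; and |w| ≥ p.
By the pumping lemma, w = xyz with |xy| ≤ p and |y| ≥ 1.
Since the first p symbols of w are all 0's and |xy| ≤ p, y lies entirely in the leading 0-block: y = 0^k for some k with 1 ≤ k ≤ p.
Since 1 ≤ k ≤ p, k divides p!; set t = 1 + p!/k. Then xy^t z has p + (p!/k)·k = p + p! copies of 0. Now the 0-count equals the 1-count, so i ≠ j fails. So xy^t z = 0^{p+p!} 1^{p+p!} ∉ L.
Contradiction. Therefore L is not regular.

0^{p+p!} 1^{p+p!}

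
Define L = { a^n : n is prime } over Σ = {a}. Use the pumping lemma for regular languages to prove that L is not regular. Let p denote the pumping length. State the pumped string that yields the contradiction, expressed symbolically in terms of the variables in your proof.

Suppose for contradiction that L is regular, and let p be the pumping length.
Let q be a prime with q ≥ p+2 (infinitely many primes exist), and take w = a^q ∈ L with |w| = q ≥ p.
By the pumping lemma, w = xyz with |xy| ≤ p and y is nonempty.
Then y = a^k for some k with 1 ≤ k ≤ p.
Since 1 ≤ k ≤ p, |xz| = q-k. Pump with i = q+1: |xy^{q+1}z| = (q-k)+(q+1)k = q+qk = q(1+k), which is composite (both factors ≥ 2). So xy^{q+1}z = a^{q(1+k)} ∉ L.
Contradiction. Therefore L is not regular.

a^{q(1+k)}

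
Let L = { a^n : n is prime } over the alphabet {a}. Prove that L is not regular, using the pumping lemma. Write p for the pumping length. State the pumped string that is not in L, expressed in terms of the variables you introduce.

a^{q(1+k)}

Assume L is regular. Let p be the pumping length given by the pumping lemma.
Let q be a prime with q ≥ p+2 (infinitely many primes exist), and take w = a^q ∈ L with |w| = q ≥ p.
Write w = xyz as guaranteed by the lemma, with |xy| ≤ p and |y| > 0.
Then y = a^k for some k with 1 ≤ k ≤ p.
Since 1 ≤ k ≤ p, |xz| = q-k. Pump with i = q+1: |xy^{q+1}z| = (q-k)+(q+1)k = q+qk = q(1+k), which is composite (both factors ≥ 2). So xy^{q+1}z = a^{q(1+k)} ∉ L.
This is a contradiction; hence L is not regular.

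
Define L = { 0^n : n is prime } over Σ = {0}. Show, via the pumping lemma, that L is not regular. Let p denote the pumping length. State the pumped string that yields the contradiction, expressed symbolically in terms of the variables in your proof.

Suppose for contradiction that L is regular, and let p be the pumping length.
Let q be a prime with q ≥ p+2 (infinitely many primes exist), and take w = 0^q ∈ L with |w| = q ≥ p.
By the pumping lemma, w = xyz with |xy| ≤ p and y is nonempty.
Then y = 0^k for some k with 1 ≤ k ≤ p.
Since 1 ≤ k ≤ p, |xz| = q-k. Pump with i = q+1: |xy^{q+1}z| = (q-k)+(q+1)k = q+qk = q(1+k), which is composite (both factors ≥ 2). So xy^{q+1}z = 0^{q(1+k)} ∉ L.
This is a contradiction; hence L is not regular.

0^{q(1+k)}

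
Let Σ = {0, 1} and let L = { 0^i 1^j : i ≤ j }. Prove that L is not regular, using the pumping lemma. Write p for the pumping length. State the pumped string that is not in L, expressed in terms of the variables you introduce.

0^{p+k} 1^p

Toward a contradiction, assume L is regular with pumping length p.
Choose w = 0^p 1^p ∈ L, with |w| = 2p ≥ p.
Write w = xyz as guaranteed by the lemma, with |xy| ≤ p and y is nonempty.
Since the first p symbols of w are all 0's and |xy| ≤ p, y lies entirely in the leading 0-block: y = 0^k for some k with 1 ≤ k ≤ p.
Consider xy^2z = 0^{p+k} 1^p. Since k ≥ 1, the 0-count p+k exceeds the 1-count p, so i ≤ j fails; thus xy^2z ∉ L.
This contradicts the pumping lemma, so L is not regular.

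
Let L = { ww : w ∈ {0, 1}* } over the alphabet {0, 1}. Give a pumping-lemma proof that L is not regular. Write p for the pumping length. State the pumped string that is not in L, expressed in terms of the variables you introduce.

Toward a contradiction, assume L is regular with pumping length p.
Take w = 0^p 1^p 0^p 1^p = uu where u = 0^p1^p; then w ∈ L and |w| = 4p ≥ p.
Write w = xyz as guaranteed by the lemma, with |xy| ≤ p and y is nonempty.
Since the first p symbols of w are all 0's and |xy| ≤ p, y lies entirely in the leading 0-block: y = 0^k for some k with 1 ≤ k ≤ p.
Pump with i = 2: xy^2z = 0^{p+k} 1^p 0^p 1^p, of length 4p+k. Suppose this equals vv. The string starts with 0 and ends with 1, so v does too; thus the boundary between the two copies of v is a 1→0 transition. There is exactly one such transition, at position 2p+k, so |v| = 2p+k and |vv| = 4p+2k ≠ 4p+k since k ≥ 1. So xy^2z ∉ L.
This is a contradiction; hence L is not regular.

0^{p+k} 1^p 0^p 1^p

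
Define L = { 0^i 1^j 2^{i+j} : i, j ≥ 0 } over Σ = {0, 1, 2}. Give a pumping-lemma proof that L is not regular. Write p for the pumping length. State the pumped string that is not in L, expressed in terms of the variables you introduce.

0^{p+k} 1^p 2^{2p}

Suppose for contradiction that L is regular, and let p be the pumping length.
Take w = 0^p 1^p 2^{2p} ∈ L (with i=j=p, i+j=2p), |w| = 4p ≥ p.
By the pumping lemma, w = xyz with |xy| ≤ p and y is nonempty.
The first p characters of w are 0's, so xy (and hence y) consists only of 0's. Write y = 0^k, 1 ≤ k ≤ p.
Consider xy^2z = 0^{p+k} 1^p 2^{2p}. Now the 0- and 1-counts sum to 2p+k, but the 2-count is 2p ≠ 2p+k. So xy^2z ∉ L.
This is a contradiction; hence L is not regular.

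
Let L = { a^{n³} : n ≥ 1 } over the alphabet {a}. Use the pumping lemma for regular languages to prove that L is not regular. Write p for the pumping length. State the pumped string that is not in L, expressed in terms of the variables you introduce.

a^{p³+k}

Assume L is regular; let p be its pumping constant.
Take w = a^{p³} ∈ L with |w| = p³ ≥ p.
The pumping lemma gives a decomposition w = xyz where |xy| ≤ p and y is nonempty.
Then y = a^k for some k with 1 ≤ k ≤ p.
Pump with i = 2: xy^2z = a^{p³+k}. Since 1 ≤ k ≤ p, p³ < p³+k ≤ p³+p < p³+3p²+3p+1 = (p+1)³, so p³+k is not a perfect cube. So xy^2z ∉ L.
This is a contradiction; hence L is not regular.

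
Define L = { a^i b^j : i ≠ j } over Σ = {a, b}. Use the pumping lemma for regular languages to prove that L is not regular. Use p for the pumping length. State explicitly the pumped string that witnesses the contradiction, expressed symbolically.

a^{p+p!} b^{p+p!}

Assume L is regular; let p be its pumping constant.
Choose w = a^p b^{p+p!}. Since p ≠ p+p!, w ∈ L; and |w| ≥ p.
Write w = xyz as guaranteed by the lemma, with |xy| ≤ p and |y| ≥ 1.
Because |xy| ≤ p and w begins with p copies of a, we have y = a^k with 1 ≤ k ≤ p.
Since 1 ≤ k ≤ p, k divides p!; set t = 1 + p!/k. Then xy^t z has p + (p!/k)·k = p + p! copies of a. Now the a-count equals the b-count, so i ≠ j fails. So xy^t z = a^{p+p!} b^{p+p!} ∉ L.
This contradicts the pumping lemma, so L is not regular.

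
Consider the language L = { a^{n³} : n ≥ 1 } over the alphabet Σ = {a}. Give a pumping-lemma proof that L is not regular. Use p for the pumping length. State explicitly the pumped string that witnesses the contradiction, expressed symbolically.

a^{p³+k}

Assume L is regular. Let p be the pumping length given by the pumping lemma.
Take w = a^{p³} ∈ L with |w| = p³ ≥ p.
Write w = xyz as guaranteed by the lemma, with |xy| ≤ p and |y| ≥ 1.
Then y = a^k for some k with 1 ≤ k ≤ p.
Pump with i = 2: xy^2z = a^{p³+k}. Since 1 ≤ k ≤ p, p³ < p³+k ≤ p³+p < p³+3p²+3p+1 = (p+1)³, so p³+k is not a perfect cube. So xy^2z ∉ L.
Contradiction. Therefore L is not regular.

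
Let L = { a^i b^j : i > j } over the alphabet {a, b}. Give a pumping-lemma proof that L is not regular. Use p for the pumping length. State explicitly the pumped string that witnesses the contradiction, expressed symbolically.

Suppose for contradiction that L is regular, and let p be the pumping length.
Choose w = a^{p+1} b^p ∈ L, with |w| = 2p+1 ≥ p.
By the pumping lemma, w = xyz with |xy| ≤ p and y is nonempty.
Because |xy| ≤ p and w begins with p copies of a, we have y = a^k with 1 ≤ k ≤ p.
Consider xy^0z = xz = a^{p+1-k} b^p. Since k ≥ 1, the a-count p+1-k is at most p, so i > j fails; thus xz ∉ L.
This contradicts the pumping lemma, so L is not regular.

a^{p+1-k} b^p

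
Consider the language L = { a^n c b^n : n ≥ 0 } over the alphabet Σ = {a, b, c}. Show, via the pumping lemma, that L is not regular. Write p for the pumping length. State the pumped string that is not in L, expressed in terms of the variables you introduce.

a^{p+k} c b^p

Toward a contradiction, assume L is regular with pumping length p.
Take w = a^p c b^p ∈ L with |w| = 2p+1 ≥ p.
By the pumping lemma, w = xyz with |xy| ≤ p and |y| > 0.
Since the first p symbols of w are all a's and |xy| ≤ p, y lies entirely in the leading a-block: y = a^k for some k with 1 ≤ k ≤ p.
Pump with i = 2: xy^2z = a^{p+k} c b^p, which would require p+k = p. But k ≥ 1, so xy^2z ∉ L.
This contradicts the pumping lemma, so L is not regular.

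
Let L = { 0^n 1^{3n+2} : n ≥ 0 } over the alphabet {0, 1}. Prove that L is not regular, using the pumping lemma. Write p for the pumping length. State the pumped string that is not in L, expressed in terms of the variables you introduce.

Assume L is regular; let p be its pumping constant.
Take w = 0^p 1^{3p+2}. Then w ∈ L and |w| = 4p+2 ≥ p.
By the pumping lemma, w = xyz with |xy| ≤ p and |y| ≥ 1.
The first p characters of w are 0's, so xy (and hence y) consists only of 0's. Write y = 0^k, 1 ≤ k ≤ p.
Pump with i = 2: xy^2z = 0^{p+k} 1^{3p+2}. For this to lie in L we would need 3p+2 = 3(p+k)+2, which forces k = 0. But k ≥ 1, so xy^2z ∉ L.
This is a contradiction; hence L is not regular.

0^{p+k} 1^{3p+2}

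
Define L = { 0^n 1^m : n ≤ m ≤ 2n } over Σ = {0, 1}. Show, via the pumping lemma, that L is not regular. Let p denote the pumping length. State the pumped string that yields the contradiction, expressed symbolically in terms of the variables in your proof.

Toward a contradiction, assume L is regular with pumping length p.
Take w = 0^p 1^p ∈ L (since p ≤ p ≤ 2p), with |w| = 2p ≥ p.
The pumping lemma gives a decomposition w = xyz where |xy| ≤ p and |y| ≥ 1.
Since the first p symbols of w are all 0's and |xy| ≤ p, y lies entirely in the leading 0-block: y = 0^k for some k with 1 ≤ k ≤ p.
Pump with i = 2: xy^2z = 0^{p+k} 1^p. Now n = p+k > p = m, so the condition n ≤ m fails. Thus xy^2z ∉ L.
This is a contradiction; hence L is not regular.

0^{p+k} 1^p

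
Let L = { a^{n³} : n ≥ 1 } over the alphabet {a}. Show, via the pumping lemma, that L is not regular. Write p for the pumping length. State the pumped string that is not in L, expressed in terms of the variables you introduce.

Suppose for contradiction that L is regular, and let p be the pumping length.
Take w = a^{p³} ∈ L with |w| = p³ ≥ p.
The pumping lemma gives a decomposition w = xyz where |xy| ≤ p and |y| > 0.
Then y = a^k for some k with 1 ≤ k ≤ p.
Pump with i = 2: xy^2z = a^{p³+k}. Since 1 ≤ k ≤ p, p³ < p³+k ≤ p³+p < p³+3p²+3p+1 = (p+1)³, so p³+k is not a perfect cube. So xy^2z ∉ L.
This is a contradiction; hence L is not regular.

a^{p³+k}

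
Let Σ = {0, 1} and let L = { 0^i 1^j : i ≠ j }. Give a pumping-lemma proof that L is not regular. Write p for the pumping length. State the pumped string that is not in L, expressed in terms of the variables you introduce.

0^{p+p!} 1^{p+p!}

Assume L is regular; let p be its pumping constant.
Choose w = 0^p 1^{p+p!}. Since p ≠ p+p!, w ∈ L; and |w| ≥ p.
Write w = xyz as guaranteed by the lemma, with |xy| ≤ p and y is nonempty.
Since the first p symbols of w are all 0's and |xy| ≤ p, y lies entirely in the leading 0-block: y = 0^k for some k with 1 ≤ k ≤ p.
Since 1 ≤ k ≤ p, k divides p!; set t = 1 + p!/k. Then xy^t z has p + (p!/k)·k = p + p! copies of 0. Now the 0-count equals the 1-count, so i ≠ j fails. So xy^t z = 0^{p+p!} 1^{p+p!} ∉ L.
Contradiction. Therefore L is not regular.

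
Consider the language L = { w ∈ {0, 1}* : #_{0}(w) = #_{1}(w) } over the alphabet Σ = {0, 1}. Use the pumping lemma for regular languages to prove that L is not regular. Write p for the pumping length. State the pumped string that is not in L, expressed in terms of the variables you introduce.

0^{p+k} 1^p

Suppose for contradiction that L is regular, and let p be the pumping length.
Choose w = 0^p 1^p ∈ L with |w| = 2p ≥ p.
The pumping lemma gives a decomposition w = xyz where |xy| ≤ p and |y| ≥ 1.
Because |xy| ≤ p and w begins with p copies of 0, we have y = 0^k with 1 ≤ k ≤ p.
Pump with i = 2: xy^2z = 0^{p+k} 1^p has p+k occurrences of 0 but only p of 1. Since k ≥ 1 the counts differ, so xy^2z ∉ L.
Contradiction. Therefore L is not regular.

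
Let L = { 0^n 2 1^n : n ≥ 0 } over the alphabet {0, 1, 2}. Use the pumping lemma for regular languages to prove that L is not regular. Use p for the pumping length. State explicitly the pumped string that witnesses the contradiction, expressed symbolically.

Toward a contradiction, assume L is regular with pumping length p.
Take w = 0^p 2 1^p ∈ L with |w| = 2p+1 ≥ p.
By the pumping lemma, w = xyz with |xy| ≤ p and |y| > 0.
Because |xy| ≤ p and w begins with p copies of 0, we have y = 0^k with 1 ≤ k ≤ p.
Pump with i = 2: xy^2z = 0^{p+k} 2 1^p, which would require p+k = p. But k ≥ 1, so xy^2z ∉ L.
This contradicts the pumping lemma, so L is not regular.

0^{p+k} 2 1^p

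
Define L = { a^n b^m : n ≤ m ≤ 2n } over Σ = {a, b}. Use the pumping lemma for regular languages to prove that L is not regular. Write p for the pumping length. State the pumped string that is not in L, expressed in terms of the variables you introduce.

a^{p+k} b^p

Toward a contradiction, assume L is regular with pumping length p.
Take w = a^p b^p ∈ L (since p ≤ p ≤ 2p), with |w| = 2p ≥ p.
The pumping lemma gives a decomposition w = xyz where |xy| ≤ p and y is nonempty.
The first p characters of w are a's, so xy (and hence y) consists only of a's. Write y = a^k, 1 ≤ k ≤ p.
Pump with i = 2: xy^2z = a^{p+k} b^p. Now n = p+k > p = m, so the condition n ≤ m fails. Thus xy^2z ∉ L.
This contradicts the pumping lemma, so L is not regular.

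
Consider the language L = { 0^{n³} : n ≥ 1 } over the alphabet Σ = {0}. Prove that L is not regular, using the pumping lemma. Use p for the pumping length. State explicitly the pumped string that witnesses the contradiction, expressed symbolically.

0^{p³+k}

Toward a contradiction, assume L is regular with pumping length p.
Take w = 0^{p³} ∈ L with |w| = p³ ≥ p.
By the pumping lemma, w = xyz with |xy| ≤ p and y is nonempty.
Then y = 0^k for some k with 1 ≤ k ≤ p.
Pump with i = 2: xy^2z = 0^{p³+k}. Since 1 ≤ k ≤ p, p³ < p³+k ≤ p³+p < p³+3p²+3p+1 = (p+1)³, so p³+k is not a perfect cube. So xy^2z ∉ L.
This is a contradiction; hence L is not regular.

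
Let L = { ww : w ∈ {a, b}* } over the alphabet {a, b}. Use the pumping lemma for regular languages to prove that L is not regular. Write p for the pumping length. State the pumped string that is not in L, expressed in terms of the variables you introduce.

a^{p+k} b^p a^p b^p

Suppose for contradiction that L is regular, and let p be the pumping length.
Take w = a^p b^p a^p b^p = uu where u = a^pb^p; then w ∈ L and |w| = 4p ≥ p.
Write w = xyz as guaranteed by the lemma, with |xy| ≤ p and y is nonempty.
Because |xy| ≤ p and w begins with p copies of a, we have y = a^k with 1 ≤ k ≤ p.
Pump with i = 2: xy^2z = a^{p+k} b^p a^p b^p, of length 4p+k. Suppose this equals vv. The string starts with a and ends with b, so v does too; thus the boundary between the two copies of v is a b→a transition. There is exactly one such transition, at position 2p+k, so |v| = 2p+k and |vv| = 4p+2k ≠ 4p+k since k ≥ 1. So xy^2z ∉ L.
This contradicts the pumping lemma, so L is not regular.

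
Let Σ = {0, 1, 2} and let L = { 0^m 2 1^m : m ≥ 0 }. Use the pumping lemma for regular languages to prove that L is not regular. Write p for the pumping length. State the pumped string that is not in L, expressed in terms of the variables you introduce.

0^{p+k} 2 1^p

Suppose for contradiction that L is regular, and let p be the pumping length.
Take w = 0^p 2 1^p ∈ L with |w| = 2p+1 ≥ p.
Write w = xyz as guaranteed by the lemma, with |xy| ≤ p and |y| ≥ 1.
Because |xy| ≤ p and w begins with p copies of 0, we have y = 0^k with 1 ≤ k ≤ p.
Pump with i = 2: xy^2z = 0^{p+k} 2 1^p, which would require p+k = p. But k ≥ 1, so xy^2z ∉ L.
Contradiction. Therefore L is not regular.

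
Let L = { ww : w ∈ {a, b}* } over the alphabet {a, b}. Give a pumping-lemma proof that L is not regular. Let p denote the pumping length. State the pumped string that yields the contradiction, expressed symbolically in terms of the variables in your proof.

a^{p+k} b^p a^p b^p

Suppose for contradiction that L is regular, and let p be the pumping length.
Take w = a^p b^p a^p b^p = uu where u = a^pb^p; then w ∈ L and |w| = 4p ≥ p.
The pumping lemma gives a decomposition w = xyz where |xy| ≤ p and |y| ≥ 1.
Because |xy| ≤ p and w begins with p copies of a, we have y = a^k with 1 ≤ k ≤ p.
Pump with i = 2: xy^2z = a^{p+k} b^p a^p b^p, of length 4p+k. Suppose this equals vv. The string starts with a and ends with b, so v does too; thus the boundary between the two copies of v is a b→a transition. There is exactly one such transition, at position 2p+k, so |v| = 2p+k and |vv| = 4p+2k ≠ 4p+k since k ≥ 1. So xy^2z ∉ L.
This is a contradiction; hence L is not regular.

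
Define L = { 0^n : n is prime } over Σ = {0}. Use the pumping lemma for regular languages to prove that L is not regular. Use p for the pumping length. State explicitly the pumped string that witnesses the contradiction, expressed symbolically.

0^{q(1+k)}

Toward a contradiction, assume L is regular with pumping length p.
Let q be a prime with q ≥ p+2 (infinitely many primes exist), and take w = 0^q ∈ L with |w| = q ≥ p.
Write w = xyz as guaranteed by the lemma, with |xy| ≤ p and |y| ≥ 1.
Then y = 0^k for some k with 1 ≤ k ≤ p.
Since 1 ≤ k ≤ p, |xz| = q-k. Pump with i = q+1: |xy^{q+1}z| = (q-k)+(q+1)k = q+qk = q(1+k), which is composite (both factors ≥ 2). So xy^{q+1}z = 0^{q(1+k)} ∉ L.
This is a contradiction; hence L is not regular.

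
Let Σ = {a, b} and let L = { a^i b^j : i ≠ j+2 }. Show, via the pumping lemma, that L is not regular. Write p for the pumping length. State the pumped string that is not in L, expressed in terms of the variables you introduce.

a^{p+p!} b^{p+p!-2}

Suppose for contradiction that L is regular, and let p be the pumping length.
Choose w = a^p b^{p+p!-2}. Since p ≠ (p+p!-2)+2 = p+p!, w ∈ L; and |w| ≥ p.
The pumping lemma gives a decomposition w = xyz where |xy| ≤ p and |y| > 0.
Since the first p symbols of w are all a's and |xy| ≤ p, y lies entirely in the leading a-block: y = a^k for some k with 1 ≤ k ≤ p.
Since 1 ≤ k ≤ p, k divides p!; set t = 1 + p!/k. Then xy^t z has p + (p!/k)·k = p + p! copies of a. Now the a-count is p+p! and (b-count)+2 = (p+p!-2)+2 = p+p!, so i ≠ j+2 fails. So xy^t z = a^{p+p!} b^{p+p!-2} ∉ L.
Contradiction. Therefore L is not regular.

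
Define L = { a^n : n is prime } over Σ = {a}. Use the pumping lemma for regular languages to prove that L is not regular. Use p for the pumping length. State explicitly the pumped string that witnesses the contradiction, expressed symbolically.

a^{q(1+k)}

Toward a contradiction, assume L is regular with pumping length p.
Let q be a prime with q ≥ p+2 (infinitely many primes exist), and take w = a^q ∈ L with |w| = q ≥ p.
Write w = xyz as guaranteed by the lemma, with |xy| ≤ p and |y| > 0.
Then y = a^k for some k with 1 ≤ k ≤ p.
Since 1 ≤ k ≤ p, |xz| = q-k. Pump with i = q+1: |xy^{q+1}z| = (q-k)+(q+1)k = q+qk = q(1+k), which is composite (both factors ≥ 2). So xy^{q+1}z = a^{q(1+k)} ∉ L.
This contradicts the pumping lemma, so L is not regular.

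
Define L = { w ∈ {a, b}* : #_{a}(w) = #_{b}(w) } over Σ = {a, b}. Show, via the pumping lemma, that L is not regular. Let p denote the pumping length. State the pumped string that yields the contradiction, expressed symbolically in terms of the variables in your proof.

a^{p+k} b^p

Assume L is regular; let p be its pumping constant.
Choose w = a^p b^p ∈ L with |w| = 2p ≥ p.
The pumping lemma gives a decomposition w = xyz where |xy| ≤ p and |y| > 0.
The first p characters of w are a's, so xy (and hence y) consists only of a's. Write y = a^k, 1 ≤ k ≤ p.
Pump with i = 2: xy^2z = a^{p+k} b^p has p+k occurrences of a but only p of b. Since k ≥ 1 the counts differ, so xy^2z ∉ L.
This contradicts the pumping lemma, so L is not regular.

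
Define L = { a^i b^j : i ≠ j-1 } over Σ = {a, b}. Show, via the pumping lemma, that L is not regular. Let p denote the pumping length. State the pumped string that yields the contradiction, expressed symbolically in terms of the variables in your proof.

a^{p+p!} b^{p+p!+1}

Assume L is regular; let p be its pumping constant.
Choose w = a^p b^{p+p!+1}. Since p ≠ (p+p!+1)-1 = p+p!, w ∈ L; and |w| ≥ p.
Write w = xyz as guaranteed by the lemma, with |xy| ≤ p and y is nonempty.
The first p characters of w are a's, so xy (and hence y) consists only of a's. Write y = a^k, 1 ≤ k ≤ p.
Since 1 ≤ k ≤ p, k divides p!; set t = 1 + p!/k. Then xy^t z has p + (p!/k)·k = p + p! copies of a. Now the a-count is p+p! and (b-count)-1 = (p+p!+1)-1 = p+p!, so i ≠ j-1 fails. So xy^t z = a^{p+p!} b^{p+p!+1} ∉ L.
This contradicts the pumping lemma, so L is not regular.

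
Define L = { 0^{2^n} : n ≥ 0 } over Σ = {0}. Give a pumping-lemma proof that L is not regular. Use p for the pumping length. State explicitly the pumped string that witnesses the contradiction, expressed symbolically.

0^{2^p+k}

Assume L is regular; let p be its pumping constant.
Take w = 0^{2^p} ∈ L with |w| = 2^p ≥ p.
The pumping lemma gives a decomposition w = xyz where |xy| ≤ p and |y| ≥ 1.
Then y = 0^k for some k with 1 ≤ k ≤ p.
Pump with i = 2: xy^2z = 0^{2^p+k}. Since 1 ≤ k ≤ p < 2^p, we have 2^p < 2^p+k < 2^{p+1}, so 2^p+k is not a power of 2. So xy^2z ∉ L.
Contradiction. Therefore L is not regular.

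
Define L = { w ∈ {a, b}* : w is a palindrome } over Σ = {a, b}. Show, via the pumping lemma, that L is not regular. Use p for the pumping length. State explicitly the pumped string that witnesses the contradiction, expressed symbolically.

a^{p+k} b a^p

Assume L is regular; let p be its pumping constant.
Take w = a^p b a^p, a palindrome of length 2p+1 ≥ p.
By the pumping lemma, w = xyz with |xy| ≤ p and |y| > 0.
The first p characters of w are a's, so xy (and hence y) consists only of a's. Write y = a^k, 1 ≤ k ≤ p.
Pump with i = 2: xy^2z = a^{p+k} b a^p. Its reverse is a^p b a^{p+k}, which differs from xy^2z since k ≥ 1. So xy^2z is not a palindrome and xy^2z ∉ L.
This is a contradiction; hence L is not regular.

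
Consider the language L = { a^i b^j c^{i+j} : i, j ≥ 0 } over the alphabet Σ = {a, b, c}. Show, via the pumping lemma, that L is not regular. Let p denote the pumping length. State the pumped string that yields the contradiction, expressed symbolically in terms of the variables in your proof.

Assume L is regular; let p be its pumping constant.
Take w = a^p b^p c^{2p} ∈ L (with i=j=p, i+j=2p), |w| = 4p ≥ p.
Write w = xyz as guaranteed by the lemma, with |xy| ≤ p and y is nonempty.
Since the first p symbols of w are all a's and |xy| ≤ p, y lies entirely in the leading a-block: y = a^k for some k with 1 ≤ k ≤ p.
Consider xy^2z = a^{p+k} b^p c^{2p}. Now the a- and b-counts sum to 2p+k, but the c-count is 2p ≠ 2p+k. So xy^2z ∉ L.
This is a contradiction; hence L is not regular.

a^{p+k} b^p c^{2p}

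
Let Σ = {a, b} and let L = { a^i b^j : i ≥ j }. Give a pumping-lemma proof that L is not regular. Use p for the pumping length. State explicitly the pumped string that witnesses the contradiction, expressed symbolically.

a^{p-k} b^p

Assume L is regular. Let p be the pumping length given by the pumping lemma.
Choose w = a^p b^p ∈ L, with |w| = 2p ≥ p.
Write w = xyz as guaranteed by the lemma, with |xy| ≤ p and y is nonempty.
Because |xy| ≤ p and w begins with p copies of a, we have y = a^k with 1 ≤ k ≤ p.
Consider xy^0z = xz = a^{p-k} b^p. Since k ≥ 1, the a-count p-k is less than p, so i ≥ j fails; thus xz ∉ L.
This is a contradiction; hence L is not regular.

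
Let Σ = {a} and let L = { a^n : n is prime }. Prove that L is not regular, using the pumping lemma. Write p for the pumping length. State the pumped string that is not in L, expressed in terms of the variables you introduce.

a^{q(1+k)}

Assume L is regular; let p be its pumping constant.
Let q be a prime with q ≥ p+2 (infinitely many primes exist), and take w = a^q ∈ L with |w| = q ≥ p.
By the pumping lemma, w = xyz with |xy| ≤ p and |y| ≥ 1.
Then y = a^k for some k with 1 ≤ k ≤ p.
Since 1 ≤ k ≤ p, |xz| = q-k. Pump with i = q+1: |xy^{q+1}z| = (q-k)+(q+1)k = q+qk = q(1+k), which is composite (both factors ≥ 2). So xy^{q+1}z = a^{q(1+k)} ∉ L.
This contradicts the pumping lemma, so L is not regular.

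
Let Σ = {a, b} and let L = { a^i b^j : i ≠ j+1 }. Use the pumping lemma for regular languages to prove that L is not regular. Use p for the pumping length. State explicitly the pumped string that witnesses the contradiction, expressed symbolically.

a^{p+p!} b^{p+p!-1}

Toward a contradiction, assume L is regular with pumping length p.
Choose w = a^p b^{p+p!-1}. Since p ≠ (p+p!-1)+1 = p+p!, w ∈ L; and |w| ≥ p.
Write w = xyz as guaranteed by the lemma, with |xy| ≤ p and y is nonempty.
The first p characters of w are a's, so xy (and hence y) consists only of a's. Write y = a^k, 1 ≤ k ≤ p.
Since 1 ≤ k ≤ p, k divides p!; set t = 1 + p!/k. Then xy^t z has p + (p!/k)·k = p + p! copies of a. Now the a-count is p+p! and (b-count)+1 = (p+p!-1)+1 = p+p!, so i ≠ j+1 fails. So xy^t z = a^{p+p!} b^{p+p!-1} ∉ L.
Contradiction. Therefore L is not regular.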